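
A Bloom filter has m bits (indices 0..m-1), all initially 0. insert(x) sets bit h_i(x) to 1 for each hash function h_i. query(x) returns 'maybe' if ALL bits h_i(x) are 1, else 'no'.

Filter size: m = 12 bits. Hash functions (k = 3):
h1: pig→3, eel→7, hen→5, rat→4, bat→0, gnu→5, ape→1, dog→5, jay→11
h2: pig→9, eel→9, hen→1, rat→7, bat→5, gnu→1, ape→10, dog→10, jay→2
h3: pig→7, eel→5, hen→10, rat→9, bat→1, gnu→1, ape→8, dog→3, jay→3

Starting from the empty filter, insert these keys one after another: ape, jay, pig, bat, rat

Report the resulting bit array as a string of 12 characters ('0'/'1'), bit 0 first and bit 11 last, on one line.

Answer: 111111011111

Derivation:
Start: bits=000000000000
After insert 'ape': sets bits 1 8 10 -> bits=010000001010
After insert 'jay': sets bits 2 3 11 -> bits=011100001011
After insert 'pig': sets bits 3 7 9 -> bits=011100011111
After insert 'bat': sets bits 0 1 5 -> bits=111101011111
After insert 'rat': sets bits 4 7 9 -> bits=111111011111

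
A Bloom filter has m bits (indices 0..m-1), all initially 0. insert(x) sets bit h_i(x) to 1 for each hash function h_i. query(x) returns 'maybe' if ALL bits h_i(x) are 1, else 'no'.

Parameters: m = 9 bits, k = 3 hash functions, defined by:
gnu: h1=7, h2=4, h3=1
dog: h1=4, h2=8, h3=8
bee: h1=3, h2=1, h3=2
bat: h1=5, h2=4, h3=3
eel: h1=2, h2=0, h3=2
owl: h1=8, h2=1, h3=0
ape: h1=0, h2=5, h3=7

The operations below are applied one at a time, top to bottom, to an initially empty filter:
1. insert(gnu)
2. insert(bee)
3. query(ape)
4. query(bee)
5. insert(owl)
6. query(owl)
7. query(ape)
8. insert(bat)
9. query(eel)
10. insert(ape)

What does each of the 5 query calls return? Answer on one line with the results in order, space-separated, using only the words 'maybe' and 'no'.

Start: bits=000000000
Op 1: insert gnu -> sets bits 1 4 7 -> bits=010010010
Op 2: insert bee -> sets bits 1 2 3 -> bits=011110010
Op 3: query ape -> checks bit0=0, bit5=0, bit7=1 (has a 0) -> no
Op 4: query bee -> checks bit1=1, bit2=1, bit3=1 (all 1) -> maybe
Op 5: insert owl -> sets bits 0 1 8 -> bits=111110011
Op 6: query owl -> checks bit0=1, bit1=1, bit8=1 (all 1) -> maybe
Op 7: query ape -> checks bit0=1, bit5=0, bit7=1 (has a 0) -> no
Op 8: insert bat -> sets bits 3 4 5 -> bits=111111011
Op 9: query eel -> checks bit0=1, bit2=1 (all 1) -> maybe
Op 10: insert ape -> sets bits 0 5 7 -> bits=111111011
Query results in order: no maybe maybe no maybe

Answer: no maybe maybe no maybe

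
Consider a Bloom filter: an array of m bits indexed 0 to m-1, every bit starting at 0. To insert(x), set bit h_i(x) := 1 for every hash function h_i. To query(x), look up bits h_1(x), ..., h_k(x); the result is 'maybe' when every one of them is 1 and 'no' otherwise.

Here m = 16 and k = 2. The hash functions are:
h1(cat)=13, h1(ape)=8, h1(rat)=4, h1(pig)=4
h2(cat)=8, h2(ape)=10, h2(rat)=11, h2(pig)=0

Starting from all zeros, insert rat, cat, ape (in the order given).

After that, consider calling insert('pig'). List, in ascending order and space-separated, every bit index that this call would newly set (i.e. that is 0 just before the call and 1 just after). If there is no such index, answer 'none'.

Start: bits=0000000000000000
After insert 'rat': sets bits 4 11 -> bits=0000100000010000
After insert 'cat': sets bits 8 13 -> bits=0000100010010100
After insert 'ape': sets bits 8 10 -> bits=0000100010110100
insert 'pig' would touch bits 0 4; currently bit0=0, bit4=1
Bits that are 0 among those (would change 0->1): 0

Answer: 0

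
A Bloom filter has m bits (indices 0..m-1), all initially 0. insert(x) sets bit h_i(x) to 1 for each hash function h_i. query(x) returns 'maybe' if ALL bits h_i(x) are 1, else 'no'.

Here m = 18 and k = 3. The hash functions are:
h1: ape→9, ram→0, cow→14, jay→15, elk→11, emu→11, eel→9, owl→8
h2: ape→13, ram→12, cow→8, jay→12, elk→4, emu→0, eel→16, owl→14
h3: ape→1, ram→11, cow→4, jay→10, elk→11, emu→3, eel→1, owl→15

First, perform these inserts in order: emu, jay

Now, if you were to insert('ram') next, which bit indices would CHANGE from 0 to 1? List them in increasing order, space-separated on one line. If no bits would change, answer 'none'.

Start: bits=000000000000000000
After insert 'emu': sets bits 0 3 11 -> bits=100100000001000000
After insert 'jay': sets bits 10 12 15 -> bits=100100000011100100
insert 'ram' would touch bits 0 11 12; currently bit0=1, bit11=1, bit12=1
Bits that are 0 among those (would change 0->1): none

Answer: none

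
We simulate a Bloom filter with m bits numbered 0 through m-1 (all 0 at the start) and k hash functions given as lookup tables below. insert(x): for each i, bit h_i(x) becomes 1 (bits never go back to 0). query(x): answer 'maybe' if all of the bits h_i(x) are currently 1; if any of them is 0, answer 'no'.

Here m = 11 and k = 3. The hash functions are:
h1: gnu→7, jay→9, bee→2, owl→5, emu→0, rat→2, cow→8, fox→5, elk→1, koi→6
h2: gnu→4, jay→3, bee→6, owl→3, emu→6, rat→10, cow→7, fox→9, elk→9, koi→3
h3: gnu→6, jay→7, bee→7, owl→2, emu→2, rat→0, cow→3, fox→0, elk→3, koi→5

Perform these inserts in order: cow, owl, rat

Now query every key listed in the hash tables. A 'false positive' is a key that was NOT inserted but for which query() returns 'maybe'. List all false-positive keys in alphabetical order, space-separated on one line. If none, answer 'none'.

Answer: none

Derivation:
Start: bits=00000000000
After insert 'cow': sets bits 3 7 8 -> bits=00010001100
After insert 'owl': sets bits 2 3 5 -> bits=00110101100
After insert 'rat': sets bits 0 2 10 -> bits=10110101101
Not inserted: bee elk emu fox gnu jay koi — query each against bits=10110101101:
query bee: checks bit2=1, bit6=0, bit7=1 (has a 0) -> no => not a false positive
query elk: checks bit1=0, bit3=1, bit9=0 (has a 0) -> no => not a false positive
query emu: checks bit0=1, bit2=1, bit6=0 (has a 0) -> no => not a false positive
query fox: checks bit0=1, bit5=1, bit9=0 (has a 0) -> no => not a false positive
query gnu: checks bit4=0, bit6=0, bit7=1 (has a 0) -> no => not a false positive
query jay: checks bit3=1, bit7=1, bit9=0 (has a 0) -> no => not a false positive
query koi: checks bit3=1, bit5=1, bit6=0 (has a 0) -> no => not a false positive
False positives (alphabetical): none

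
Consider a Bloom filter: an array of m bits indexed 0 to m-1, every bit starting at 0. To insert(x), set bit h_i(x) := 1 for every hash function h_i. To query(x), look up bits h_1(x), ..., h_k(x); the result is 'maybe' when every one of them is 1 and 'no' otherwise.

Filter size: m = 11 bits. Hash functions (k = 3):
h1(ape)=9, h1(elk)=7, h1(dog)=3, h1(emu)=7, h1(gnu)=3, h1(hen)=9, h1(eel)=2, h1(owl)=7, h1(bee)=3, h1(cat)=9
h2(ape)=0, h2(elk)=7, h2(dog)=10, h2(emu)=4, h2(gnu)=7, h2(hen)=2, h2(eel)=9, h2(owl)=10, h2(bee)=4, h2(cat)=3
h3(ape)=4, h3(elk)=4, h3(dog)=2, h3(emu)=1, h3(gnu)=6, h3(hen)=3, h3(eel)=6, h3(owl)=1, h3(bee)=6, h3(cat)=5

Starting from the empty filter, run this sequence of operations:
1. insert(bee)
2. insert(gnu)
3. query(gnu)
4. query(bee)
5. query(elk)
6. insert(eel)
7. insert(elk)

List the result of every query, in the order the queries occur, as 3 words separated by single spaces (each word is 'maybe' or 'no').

Start: bits=00000000000
Op 1: insert bee -> sets bits 3 4 6 -> bits=00011010000
Op 2: insert gnu -> sets bits 3 6 7 -> bits=00011011000
Op 3: query gnu -> checks bit3=1, bit6=1, bit7=1 (all 1) -> maybe
Op 4: query bee -> checks bit3=1, bit4=1, bit6=1 (all 1) -> maybe
Op 5: query elk -> checks bit4=1, bit7=1 (all 1) -> maybe
Op 6: insert eel -> sets bits 2 6 9 -> bits=00111011010
Op 7: insert elk -> sets bits 4 7 -> bits=00111011010
Query results in order: maybe maybe maybe

Answer: maybe maybe maybe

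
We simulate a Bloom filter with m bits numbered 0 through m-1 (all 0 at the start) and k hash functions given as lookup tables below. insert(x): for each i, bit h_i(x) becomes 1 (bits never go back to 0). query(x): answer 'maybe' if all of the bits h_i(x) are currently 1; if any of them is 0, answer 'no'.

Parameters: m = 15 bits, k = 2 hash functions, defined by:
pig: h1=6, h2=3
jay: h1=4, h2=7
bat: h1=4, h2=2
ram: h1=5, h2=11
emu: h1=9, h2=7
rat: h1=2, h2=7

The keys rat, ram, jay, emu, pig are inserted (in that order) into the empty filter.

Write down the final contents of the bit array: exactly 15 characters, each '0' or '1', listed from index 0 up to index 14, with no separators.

Answer: 001111110101000

Derivation:
Start: bits=000000000000000
After insert 'rat': sets bits 2 7 -> bits=001000010000000
After insert 'ram': sets bits 5 11 -> bits=001001010001000
After insert 'jay': sets bits 4 7 -> bits=001011010001000
After insert 'emu': sets bits 7 9 -> bits=001011010101000
After insert 'pig': sets bits 3 6 -> bits=001111110101000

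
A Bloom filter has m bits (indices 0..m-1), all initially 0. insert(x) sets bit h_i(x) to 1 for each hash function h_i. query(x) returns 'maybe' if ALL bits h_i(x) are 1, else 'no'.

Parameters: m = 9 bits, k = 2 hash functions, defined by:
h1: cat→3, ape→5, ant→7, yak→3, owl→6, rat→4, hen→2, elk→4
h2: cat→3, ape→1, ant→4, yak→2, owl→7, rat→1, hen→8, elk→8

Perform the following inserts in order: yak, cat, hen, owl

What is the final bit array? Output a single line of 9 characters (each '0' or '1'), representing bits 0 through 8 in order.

Start: bits=000000000
After insert 'yak': sets bits 2 3 -> bits=001100000
After insert 'cat': sets bits 3 -> bits=001100000
After insert 'hen': sets bits 2 8 -> bits=001100001
After insert 'owl': sets bits 6 7 -> bits=001100111

Answer: 001100111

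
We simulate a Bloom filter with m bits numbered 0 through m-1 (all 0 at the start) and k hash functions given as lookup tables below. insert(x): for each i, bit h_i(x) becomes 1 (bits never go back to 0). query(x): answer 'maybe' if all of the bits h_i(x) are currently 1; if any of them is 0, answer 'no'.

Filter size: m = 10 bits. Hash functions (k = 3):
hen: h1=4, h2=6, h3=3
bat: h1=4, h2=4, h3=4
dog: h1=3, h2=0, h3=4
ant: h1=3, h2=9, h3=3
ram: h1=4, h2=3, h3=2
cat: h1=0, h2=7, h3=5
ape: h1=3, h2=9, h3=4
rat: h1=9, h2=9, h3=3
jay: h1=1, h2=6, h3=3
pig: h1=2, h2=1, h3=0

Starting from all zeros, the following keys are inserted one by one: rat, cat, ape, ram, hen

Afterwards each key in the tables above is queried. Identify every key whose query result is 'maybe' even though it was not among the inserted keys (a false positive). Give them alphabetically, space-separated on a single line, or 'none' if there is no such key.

Start: bits=0000000000
After insert 'rat': sets bits 3 9 -> bits=0001000001
After insert 'cat': sets bits 0 5 7 -> bits=1001010101
After insert 'ape': sets bits 3 4 9 -> bits=1001110101
After insert 'ram': sets bits 2 3 4 -> bits=1011110101
After insert 'hen': sets bits 3 4 6 -> bits=1011111101
Not inserted: ant bat dog jay pig — query each against bits=1011111101:
query ant: checks bit3=1, bit9=1 (all 1) -> maybe => FALSE POSITIVE
query bat: checks bit4=1 (all 1) -> maybe => FALSE POSITIVE
query dog: checks bit0=1, bit3=1, bit4=1 (all 1) -> maybe => FALSE POSITIVE
query jay: checks bit1=0, bit3=1, bit6=1 (has a 0) -> no => not a false positive
query pig: checks bit0=1, bit1=0, bit2=1 (has a 0) -> no => not a false positive
False positives (alphabetical): ant bat dog

Answer: ant bat dog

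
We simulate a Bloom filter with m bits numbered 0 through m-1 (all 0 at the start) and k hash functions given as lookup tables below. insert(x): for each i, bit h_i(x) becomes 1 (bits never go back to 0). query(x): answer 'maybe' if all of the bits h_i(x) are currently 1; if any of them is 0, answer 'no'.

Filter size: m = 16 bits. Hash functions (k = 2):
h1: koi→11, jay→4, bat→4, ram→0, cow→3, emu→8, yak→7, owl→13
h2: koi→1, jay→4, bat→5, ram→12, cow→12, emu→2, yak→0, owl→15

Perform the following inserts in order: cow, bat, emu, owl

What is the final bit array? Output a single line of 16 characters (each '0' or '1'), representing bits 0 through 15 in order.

Start: bits=0000000000000000
After insert 'cow': sets bits 3 12 -> bits=0001000000001000
After insert 'bat': sets bits 4 5 -> bits=0001110000001000
After insert 'emu': sets bits 2 8 -> bits=0011110010001000
After insert 'owl': sets bits 13 15 -> bits=0011110010001101

Answer: 0011110010001101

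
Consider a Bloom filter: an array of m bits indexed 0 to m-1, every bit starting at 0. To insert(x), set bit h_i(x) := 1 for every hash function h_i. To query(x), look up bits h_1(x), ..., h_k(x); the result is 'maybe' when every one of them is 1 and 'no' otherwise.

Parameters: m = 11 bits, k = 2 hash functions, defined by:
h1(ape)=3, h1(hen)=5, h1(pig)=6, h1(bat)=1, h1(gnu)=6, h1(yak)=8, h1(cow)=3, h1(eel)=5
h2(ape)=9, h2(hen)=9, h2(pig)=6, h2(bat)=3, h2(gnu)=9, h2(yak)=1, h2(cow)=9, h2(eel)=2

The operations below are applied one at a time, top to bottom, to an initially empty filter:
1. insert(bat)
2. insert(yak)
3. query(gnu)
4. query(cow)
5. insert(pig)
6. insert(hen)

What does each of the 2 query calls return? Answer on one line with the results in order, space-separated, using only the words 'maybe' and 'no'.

Start: bits=00000000000
Op 1: insert bat -> sets bits 1 3 -> bits=01010000000
Op 2: insert yak -> sets bits 1 8 -> bits=01010000100
Op 3: query gnu -> checks bit6=0, bit9=0 (has a 0) -> no
Op 4: query cow -> checks bit3=1, bit9=0 (has a 0) -> no
Op 5: insert pig -> sets bits 6 -> bits=01010010100
Op 6: insert hen -> sets bits 5 9 -> bits=01010110110
Query results in order: no no

Answer: no no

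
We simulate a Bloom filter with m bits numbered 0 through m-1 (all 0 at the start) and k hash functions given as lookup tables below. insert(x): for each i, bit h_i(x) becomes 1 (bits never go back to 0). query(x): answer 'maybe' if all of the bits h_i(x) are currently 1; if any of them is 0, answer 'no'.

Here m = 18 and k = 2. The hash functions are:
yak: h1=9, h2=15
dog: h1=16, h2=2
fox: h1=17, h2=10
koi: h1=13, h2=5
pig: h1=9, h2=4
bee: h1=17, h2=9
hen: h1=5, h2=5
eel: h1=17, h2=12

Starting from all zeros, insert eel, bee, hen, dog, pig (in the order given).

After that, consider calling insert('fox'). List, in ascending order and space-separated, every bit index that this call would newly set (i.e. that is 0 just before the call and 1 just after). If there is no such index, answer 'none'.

Answer: 10

Derivation:
Start: bits=000000000000000000
After insert 'eel': sets bits 12 17 -> bits=000000000000100001
After insert 'bee': sets bits 9 17 -> bits=000000000100100001
After insert 'hen': sets bits 5 -> bits=000001000100100001
After insert 'dog': sets bits 2 16 -> bits=001001000100100011
After insert 'pig': sets bits 4 9 -> bits=001011000100100011
insert 'fox' would touch bits 10 17; currently bit10=0, bit17=1
Bits that are 0 among those (would change 0->1): 10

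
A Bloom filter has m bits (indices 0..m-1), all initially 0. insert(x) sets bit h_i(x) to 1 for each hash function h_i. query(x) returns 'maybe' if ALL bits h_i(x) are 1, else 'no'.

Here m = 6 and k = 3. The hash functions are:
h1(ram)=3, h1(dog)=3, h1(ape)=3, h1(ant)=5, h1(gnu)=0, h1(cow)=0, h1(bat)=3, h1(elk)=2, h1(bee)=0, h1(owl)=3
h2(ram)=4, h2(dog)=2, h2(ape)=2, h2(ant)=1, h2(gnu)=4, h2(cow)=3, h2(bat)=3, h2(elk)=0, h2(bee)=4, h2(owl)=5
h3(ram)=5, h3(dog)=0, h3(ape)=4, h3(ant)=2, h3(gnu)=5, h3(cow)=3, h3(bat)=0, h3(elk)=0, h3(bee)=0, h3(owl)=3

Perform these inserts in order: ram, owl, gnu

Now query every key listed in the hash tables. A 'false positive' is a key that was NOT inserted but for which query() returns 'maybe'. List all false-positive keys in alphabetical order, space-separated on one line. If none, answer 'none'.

Answer: bat bee cow

Derivation:
Start: bits=000000
After insert 'ram': sets bits 3 4 5 -> bits=000111
After insert 'owl': sets bits 3 5 -> bits=000111
After insert 'gnu': sets bits 0 4 5 -> bits=100111
Not inserted: ant ape bat bee cow dog elk — query each against bits=100111:
query ant: checks bit1=0, bit2=0, bit5=1 (has a 0) -> no => not a false positive
query ape: checks bit2=0, bit3=1, bit4=1 (has a 0) -> no => not a false positive
query bat: checks bit0=1, bit3=1 (all 1) -> maybe => FALSE POSITIVE
query bee: checks bit0=1, bit4=1 (all 1) -> maybe => FALSE POSITIVE
query cow: checks bit0=1, bit3=1 (all 1) -> maybe => FALSE POSITIVE
query dog: checks bit0=1, bit2=0, bit3=1 (has a 0) -> no => not a false positive
query elk: checks bit0=1, bit2=0 (has a 0) -> no => not a false positive
False positives (alphabetical): bat bee cow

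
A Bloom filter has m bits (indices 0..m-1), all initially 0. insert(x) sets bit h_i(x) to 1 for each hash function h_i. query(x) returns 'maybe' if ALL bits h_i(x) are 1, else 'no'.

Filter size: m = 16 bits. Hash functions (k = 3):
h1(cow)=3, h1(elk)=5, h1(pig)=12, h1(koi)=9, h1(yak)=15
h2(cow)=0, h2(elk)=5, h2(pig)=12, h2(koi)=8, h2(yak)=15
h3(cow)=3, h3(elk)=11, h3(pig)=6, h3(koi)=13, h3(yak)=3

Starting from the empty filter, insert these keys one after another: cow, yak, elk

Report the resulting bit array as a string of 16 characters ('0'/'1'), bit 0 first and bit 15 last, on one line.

Answer: 1001010000010001

Derivation:
Start: bits=0000000000000000
After insert 'cow': sets bits 0 3 -> bits=1001000000000000
After insert 'yak': sets bits 3 15 -> bits=1001000000000001
After insert 'elk': sets bits 5 11 -> bits=1001010000010001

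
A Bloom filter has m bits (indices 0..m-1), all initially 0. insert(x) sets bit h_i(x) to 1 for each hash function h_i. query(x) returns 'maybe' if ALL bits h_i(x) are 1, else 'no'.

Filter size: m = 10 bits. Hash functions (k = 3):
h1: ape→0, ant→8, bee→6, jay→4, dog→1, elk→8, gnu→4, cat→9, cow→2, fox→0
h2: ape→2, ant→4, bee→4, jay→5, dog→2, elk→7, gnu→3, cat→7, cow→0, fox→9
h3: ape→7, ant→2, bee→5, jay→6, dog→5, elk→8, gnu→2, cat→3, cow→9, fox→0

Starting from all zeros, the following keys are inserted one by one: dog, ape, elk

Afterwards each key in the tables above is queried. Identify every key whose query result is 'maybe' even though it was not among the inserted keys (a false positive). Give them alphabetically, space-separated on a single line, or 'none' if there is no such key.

Answer: none

Derivation:
Start: bits=0000000000
After insert 'dog': sets bits 1 2 5 -> bits=0110010000
After insert 'ape': sets bits 0 2 7 -> bits=1110010100
After insert 'elk': sets bits 7 8 -> bits=1110010110
Not inserted: ant bee cat cow fox gnu jay — query each against bits=1110010110:
query ant: checks bit2=1, bit4=0, bit8=1 (has a 0) -> no => not a false positive
query bee: checks bit4=0, bit5=1, bit6=0 (has a 0) -> no => not a false positive
query cat: checks bit3=0, bit7=1, bit9=0 (has a 0) -> no => not a false positive
query cow: checks bit0=1, bit2=1, bit9=0 (has a 0) -> no => not a false positive
query fox: checks bit0=1, bit9=0 (has a 0) -> no => not a false positive
query gnu: checks bit2=1, bit3=0, bit4=0 (has a 0) -> no => not a false positive
query jay: checks bit4=0, bit5=1, bit6=0 (has a 0) -> no => not a false positive
False positives (alphabetical): none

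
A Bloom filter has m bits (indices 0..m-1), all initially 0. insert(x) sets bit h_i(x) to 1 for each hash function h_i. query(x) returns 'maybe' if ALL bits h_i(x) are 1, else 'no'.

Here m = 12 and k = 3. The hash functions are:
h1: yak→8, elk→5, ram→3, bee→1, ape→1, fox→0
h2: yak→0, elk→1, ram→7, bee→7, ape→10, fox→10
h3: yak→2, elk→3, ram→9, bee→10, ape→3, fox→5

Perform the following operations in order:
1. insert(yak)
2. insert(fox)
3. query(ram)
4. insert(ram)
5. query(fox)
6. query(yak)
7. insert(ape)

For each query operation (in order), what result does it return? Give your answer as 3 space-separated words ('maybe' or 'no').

Answer: no maybe maybe

Derivation:
Start: bits=000000000000
Op 1: insert yak -> sets bits 0 2 8 -> bits=101000001000
Op 2: insert fox -> sets bits 0 5 10 -> bits=101001001010
Op 3: query ram -> checks bit3=0, bit7=0, bit9=0 (has a 0) -> no
Op 4: insert ram -> sets bits 3 7 9 -> bits=101101011110
Op 5: query fox -> checks bit0=1, bit5=1, bit10=1 (all 1) -> maybe
Op 6: query yak -> checks bit0=1, bit2=1, bit8=1 (all 1) -> maybe
Op 7: insert ape -> sets bits 1 3 10 -> bits=111101011110
Query results in order: no maybe maybe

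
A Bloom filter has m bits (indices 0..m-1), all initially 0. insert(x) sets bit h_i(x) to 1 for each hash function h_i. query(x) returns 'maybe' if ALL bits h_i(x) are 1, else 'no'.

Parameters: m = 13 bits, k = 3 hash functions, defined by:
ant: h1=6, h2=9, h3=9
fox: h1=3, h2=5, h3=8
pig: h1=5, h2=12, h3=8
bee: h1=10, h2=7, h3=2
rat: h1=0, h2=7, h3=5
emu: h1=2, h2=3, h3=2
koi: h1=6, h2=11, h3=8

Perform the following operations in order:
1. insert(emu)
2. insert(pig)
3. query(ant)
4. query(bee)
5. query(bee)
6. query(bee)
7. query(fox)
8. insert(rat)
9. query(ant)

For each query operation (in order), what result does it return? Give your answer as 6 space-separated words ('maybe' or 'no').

Start: bits=0000000000000
Op 1: insert emu -> sets bits 2 3 -> bits=0011000000000
Op 2: insert pig -> sets bits 5 8 12 -> bits=0011010010001
Op 3: query ant -> checks bit6=0, bit9=0 (has a 0) -> no
Op 4: query bee -> checks bit2=1, bit7=0, bit10=0 (has a 0) -> no
Op 5: query bee -> checks bit2=1, bit7=0, bit10=0 (has a 0) -> no
Op 6: query bee -> checks bit2=1, bit7=0, bit10=0 (has a 0) -> no
Op 7: query fox -> checks bit3=1, bit5=1, bit8=1 (all 1) -> maybe
Op 8: insert rat -> sets bits 0 5 7 -> bits=1011010110001
Op 9: query ant -> checks bit6=0, bit9=0 (has a 0) -> no
Query results in order: no no no no maybe no

Answer: no no no no maybe no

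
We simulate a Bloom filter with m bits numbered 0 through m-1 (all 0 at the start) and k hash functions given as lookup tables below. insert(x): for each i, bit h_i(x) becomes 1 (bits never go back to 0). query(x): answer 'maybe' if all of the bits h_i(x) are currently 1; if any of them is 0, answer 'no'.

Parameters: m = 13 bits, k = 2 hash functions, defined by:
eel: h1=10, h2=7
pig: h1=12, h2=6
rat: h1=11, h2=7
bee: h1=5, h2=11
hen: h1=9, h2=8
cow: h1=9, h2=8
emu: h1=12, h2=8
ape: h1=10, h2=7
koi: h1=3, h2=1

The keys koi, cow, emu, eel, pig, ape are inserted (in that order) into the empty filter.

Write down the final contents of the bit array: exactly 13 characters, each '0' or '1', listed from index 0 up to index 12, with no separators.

Start: bits=0000000000000
After insert 'koi': sets bits 1 3 -> bits=0101000000000
After insert 'cow': sets bits 8 9 -> bits=0101000011000
After insert 'emu': sets bits 8 12 -> bits=0101000011001
After insert 'eel': sets bits 7 10 -> bits=0101000111101
After insert 'pig': sets bits 6 12 -> bits=0101001111101
After insert 'ape': sets bits 7 10 -> bits=0101001111101

Answer: 0101001111101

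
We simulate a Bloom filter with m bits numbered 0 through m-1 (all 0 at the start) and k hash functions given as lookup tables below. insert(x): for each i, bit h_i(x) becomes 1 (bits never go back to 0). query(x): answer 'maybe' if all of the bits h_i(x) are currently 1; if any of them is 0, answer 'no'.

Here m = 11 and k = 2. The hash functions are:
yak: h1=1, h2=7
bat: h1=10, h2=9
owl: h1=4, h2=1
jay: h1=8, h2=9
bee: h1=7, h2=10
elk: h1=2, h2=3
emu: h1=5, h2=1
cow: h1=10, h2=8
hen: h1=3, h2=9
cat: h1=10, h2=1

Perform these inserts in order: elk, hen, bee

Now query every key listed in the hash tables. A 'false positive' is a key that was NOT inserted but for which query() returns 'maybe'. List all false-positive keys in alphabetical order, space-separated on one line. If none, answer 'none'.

Start: bits=00000000000
After insert 'elk': sets bits 2 3 -> bits=00110000000
After insert 'hen': sets bits 3 9 -> bits=00110000010
After insert 'bee': sets bits 7 10 -> bits=00110001011
Not inserted: bat cat cow emu jay owl yak — query each against bits=00110001011:
query bat: checks bit9=1, bit10=1 (all 1) -> maybe => FALSE POSITIVE
query cat: checks bit1=0, bit10=1 (has a 0) -> no => not a false positive
query cow: checks bit8=0, bit10=1 (has a 0) -> no => not a false positive
query emu: checks bit1=0, bit5=0 (has a 0) -> no => not a false positive
query jay: checks bit8=0, bit9=1 (has a 0) -> no => not a false positive
query owl: checks bit1=0, bit4=0 (has a 0) -> no => not a false positive
query yak: checks bit1=0, bit7=1 (has a 0) -> no => not a false positive
False positives (alphabetical): bat

Answer: bat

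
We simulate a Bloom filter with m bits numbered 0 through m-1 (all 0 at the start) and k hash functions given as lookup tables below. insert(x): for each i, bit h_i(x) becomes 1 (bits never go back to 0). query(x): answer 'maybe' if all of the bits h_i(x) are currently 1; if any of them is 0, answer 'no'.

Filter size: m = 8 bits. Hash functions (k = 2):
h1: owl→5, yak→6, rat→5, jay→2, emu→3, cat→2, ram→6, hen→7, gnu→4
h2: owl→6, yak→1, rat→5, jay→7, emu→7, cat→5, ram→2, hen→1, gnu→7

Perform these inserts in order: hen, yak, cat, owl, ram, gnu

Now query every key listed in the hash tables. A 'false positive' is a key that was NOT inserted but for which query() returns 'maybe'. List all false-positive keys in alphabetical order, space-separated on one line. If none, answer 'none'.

Start: bits=00000000
After insert 'hen': sets bits 1 7 -> bits=01000001
After insert 'yak': sets bits 1 6 -> bits=01000011
After insert 'cat': sets bits 2 5 -> bits=01100111
After insert 'owl': sets bits 5 6 -> bits=01100111
After insert 'ram': sets bits 2 6 -> bits=01100111
After insert 'gnu': sets bits 4 7 -> bits=01101111
Not inserted: emu jay rat — query each against bits=01101111:
query emu: checks bit3=0, bit7=1 (has a 0) -> no => not a false positive
query jay: checks bit2=1, bit7=1 (all 1) -> maybe => FALSE POSITIVE
query rat: checks bit5=1 (all 1) -> maybe => FALSE POSITIVE
False positives (alphabetical): jay rat

Answer: jay rat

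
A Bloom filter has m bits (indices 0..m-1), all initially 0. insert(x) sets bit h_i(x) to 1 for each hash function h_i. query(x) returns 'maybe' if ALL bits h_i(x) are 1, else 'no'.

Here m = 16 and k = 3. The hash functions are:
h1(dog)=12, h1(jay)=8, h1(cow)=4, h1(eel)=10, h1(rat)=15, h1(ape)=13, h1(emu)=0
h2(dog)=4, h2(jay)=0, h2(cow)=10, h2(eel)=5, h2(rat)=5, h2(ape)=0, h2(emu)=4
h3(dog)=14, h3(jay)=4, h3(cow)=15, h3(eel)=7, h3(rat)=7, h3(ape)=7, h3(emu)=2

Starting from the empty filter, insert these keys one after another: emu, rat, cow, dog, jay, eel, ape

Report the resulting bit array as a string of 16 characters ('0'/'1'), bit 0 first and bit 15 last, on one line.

Start: bits=0000000000000000
After insert 'emu': sets bits 0 2 4 -> bits=1010100000000000
After insert 'rat': sets bits 5 7 15 -> bits=1010110100000001
After insert 'cow': sets bits 4 10 15 -> bits=1010110100100001
After insert 'dog': sets bits 4 12 14 -> bits=1010110100101011
After insert 'jay': sets bits 0 4 8 -> bits=1010110110101011
After insert 'eel': sets bits 5 7 10 -> bits=1010110110101011
After insert 'ape': sets bits 0 7 13 -> bits=1010110110101111

Answer: 1010110110101111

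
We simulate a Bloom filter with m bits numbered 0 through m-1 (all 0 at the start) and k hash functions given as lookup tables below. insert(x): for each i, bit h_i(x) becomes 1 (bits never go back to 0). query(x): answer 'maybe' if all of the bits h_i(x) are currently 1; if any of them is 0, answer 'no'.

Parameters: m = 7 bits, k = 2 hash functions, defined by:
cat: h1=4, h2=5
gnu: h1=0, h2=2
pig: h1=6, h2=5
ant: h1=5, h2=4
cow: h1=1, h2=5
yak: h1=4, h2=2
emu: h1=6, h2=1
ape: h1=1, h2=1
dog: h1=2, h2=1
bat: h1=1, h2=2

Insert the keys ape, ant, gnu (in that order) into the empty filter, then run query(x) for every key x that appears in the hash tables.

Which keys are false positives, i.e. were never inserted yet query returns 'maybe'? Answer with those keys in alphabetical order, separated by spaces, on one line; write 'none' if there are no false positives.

Answer: bat cat cow dog yak

Derivation:
Start: bits=0000000
After insert 'ape': sets bits 1 -> bits=0100000
After insert 'ant': sets bits 4 5 -> bits=0100110
After insert 'gnu': sets bits 0 2 -> bits=1110110
Not inserted: bat cat cow dog emu pig yak — query each against bits=1110110:
query bat: checks bit1=1, bit2=1 (all 1) -> maybe => FALSE POSITIVE
query cat: checks bit4=1, bit5=1 (all 1) -> maybe => FALSE POSITIVE
query cow: checks bit1=1, bit5=1 (all 1) -> maybe => FALSE POSITIVE
query dog: checks bit1=1, bit2=1 (all 1) -> maybe => FALSE POSITIVE
query emu: checks bit1=1, bit6=0 (has a 0) -> no => not a false positive
query pig: checks bit5=1, bit6=0 (has a 0) -> no => not a false positive
query yak: checks bit2=1, bit4=1 (all 1) -> maybe => FALSE POSITIVE
False positives (alphabetical): bat cat cow dog yak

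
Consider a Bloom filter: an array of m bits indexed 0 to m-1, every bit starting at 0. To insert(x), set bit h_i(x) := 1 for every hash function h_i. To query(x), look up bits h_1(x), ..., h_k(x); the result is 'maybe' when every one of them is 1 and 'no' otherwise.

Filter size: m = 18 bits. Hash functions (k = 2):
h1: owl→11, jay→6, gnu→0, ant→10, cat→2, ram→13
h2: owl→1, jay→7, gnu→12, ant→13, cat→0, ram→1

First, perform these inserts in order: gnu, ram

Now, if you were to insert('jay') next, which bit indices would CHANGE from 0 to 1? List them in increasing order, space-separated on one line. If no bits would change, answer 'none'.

Answer: 6 7

Derivation:
Start: bits=000000000000000000
After insert 'gnu': sets bits 0 12 -> bits=100000000000100000
After insert 'ram': sets bits 1 13 -> bits=110000000000110000
insert 'jay' would touch bits 6 7; currently bit6=0, bit7=0
Bits that are 0 among those (would change 0->1): 6 7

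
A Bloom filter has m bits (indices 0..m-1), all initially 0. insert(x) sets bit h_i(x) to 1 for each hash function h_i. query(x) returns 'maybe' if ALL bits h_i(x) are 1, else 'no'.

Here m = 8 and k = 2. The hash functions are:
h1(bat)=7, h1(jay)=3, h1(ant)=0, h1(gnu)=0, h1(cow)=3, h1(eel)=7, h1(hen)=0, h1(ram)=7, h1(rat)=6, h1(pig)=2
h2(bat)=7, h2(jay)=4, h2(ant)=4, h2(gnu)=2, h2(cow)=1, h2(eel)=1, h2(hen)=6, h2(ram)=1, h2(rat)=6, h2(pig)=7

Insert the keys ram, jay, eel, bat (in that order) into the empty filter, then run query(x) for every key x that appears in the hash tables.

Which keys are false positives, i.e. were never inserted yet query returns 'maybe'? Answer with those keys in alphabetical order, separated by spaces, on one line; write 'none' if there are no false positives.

Answer: cow

Derivation:
Start: bits=00000000
After insert 'ram': sets bits 1 7 -> bits=01000001
After insert 'jay': sets bits 3 4 -> bits=01011001
After insert 'eel': sets bits 1 7 -> bits=01011001
After insert 'bat': sets bits 7 -> bits=01011001
Not inserted: ant cow gnu hen pig rat — query each against bits=01011001:
query ant: checks bit0=0, bit4=1 (has a 0) -> no => not a false positive
query cow: checks bit1=1, bit3=1 (all 1) -> maybe => FALSE POSITIVE
query gnu: checks bit0=0, bit2=0 (has a 0) -> no => not a false positive
query hen: checks bit0=0, bit6=0 (has a 0) -> no => not a false positive
query pig: checks bit2=0, bit7=1 (has a 0) -> no => not a false positive
query rat: checks bit6=0 (has a 0) -> no => not a false positive
False positives (alphabetical): cow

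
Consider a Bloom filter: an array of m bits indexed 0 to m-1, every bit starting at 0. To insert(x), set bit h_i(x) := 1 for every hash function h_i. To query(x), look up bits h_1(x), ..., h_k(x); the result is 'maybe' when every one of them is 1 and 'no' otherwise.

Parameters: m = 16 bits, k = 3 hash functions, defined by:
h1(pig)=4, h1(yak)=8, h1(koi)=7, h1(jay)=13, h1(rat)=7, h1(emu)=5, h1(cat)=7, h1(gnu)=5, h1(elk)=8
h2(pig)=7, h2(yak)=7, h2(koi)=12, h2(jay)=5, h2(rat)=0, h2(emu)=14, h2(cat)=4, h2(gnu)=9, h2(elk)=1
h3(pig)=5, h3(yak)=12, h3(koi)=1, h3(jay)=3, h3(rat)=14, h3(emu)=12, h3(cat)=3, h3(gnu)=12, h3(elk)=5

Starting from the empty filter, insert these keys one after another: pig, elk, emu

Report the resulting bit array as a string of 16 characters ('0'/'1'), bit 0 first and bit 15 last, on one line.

Start: bits=0000000000000000
After insert 'pig': sets bits 4 5 7 -> bits=0000110100000000
After insert 'elk': sets bits 1 5 8 -> bits=0100110110000000
After insert 'emu': sets bits 5 12 14 -> bits=0100110110001010

Answer: 0100110110001010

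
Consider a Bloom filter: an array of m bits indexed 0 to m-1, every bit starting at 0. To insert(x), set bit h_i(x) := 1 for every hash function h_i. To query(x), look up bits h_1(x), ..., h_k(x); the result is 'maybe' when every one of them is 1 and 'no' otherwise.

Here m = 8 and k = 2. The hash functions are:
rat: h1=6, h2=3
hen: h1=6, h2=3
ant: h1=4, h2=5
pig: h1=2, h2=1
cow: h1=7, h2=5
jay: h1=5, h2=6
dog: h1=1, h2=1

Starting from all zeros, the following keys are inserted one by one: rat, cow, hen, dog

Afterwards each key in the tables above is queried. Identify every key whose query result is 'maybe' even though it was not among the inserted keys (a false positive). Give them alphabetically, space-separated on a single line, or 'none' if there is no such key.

Answer: jay

Derivation:
Start: bits=00000000
After insert 'rat': sets bits 3 6 -> bits=00010010
After insert 'cow': sets bits 5 7 -> bits=00010111
After insert 'hen': sets bits 3 6 -> bits=00010111
After insert 'dog': sets bits 1 -> bits=01010111
Not inserted: ant jay pig — query each against bits=01010111:
query ant: checks bit4=0, bit5=1 (has a 0) -> no => not a false positive
query jay: checks bit5=1, bit6=1 (all 1) -> maybe => FALSE POSITIVE
query pig: checks bit1=1, bit2=0 (has a 0) -> no => not a false positive
False positives (alphabetical): jay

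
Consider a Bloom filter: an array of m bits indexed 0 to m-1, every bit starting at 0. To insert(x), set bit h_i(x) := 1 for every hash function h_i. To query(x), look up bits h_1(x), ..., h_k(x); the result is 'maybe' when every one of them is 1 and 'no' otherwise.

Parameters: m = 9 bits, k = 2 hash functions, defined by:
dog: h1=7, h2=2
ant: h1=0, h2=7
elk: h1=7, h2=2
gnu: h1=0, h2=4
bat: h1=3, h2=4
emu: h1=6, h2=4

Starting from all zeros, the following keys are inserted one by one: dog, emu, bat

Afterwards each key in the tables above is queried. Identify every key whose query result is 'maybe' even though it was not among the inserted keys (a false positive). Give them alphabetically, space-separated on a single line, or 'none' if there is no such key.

Answer: elk

Derivation:
Start: bits=000000000
After insert 'dog': sets bits 2 7 -> bits=001000010
After insert 'emu': sets bits 4 6 -> bits=001010110
After insert 'bat': sets bits 3 4 -> bits=001110110
Not inserted: ant elk gnu — query each against bits=001110110:
query ant: checks bit0=0, bit7=1 (has a 0) -> no => not a false positive
query elk: checks bit2=1, bit7=1 (all 1) -> maybe => FALSE POSITIVE
query gnu: checks bit0=0, bit4=1 (has a 0) -> no => not a false positive
False positives (alphabetical): elk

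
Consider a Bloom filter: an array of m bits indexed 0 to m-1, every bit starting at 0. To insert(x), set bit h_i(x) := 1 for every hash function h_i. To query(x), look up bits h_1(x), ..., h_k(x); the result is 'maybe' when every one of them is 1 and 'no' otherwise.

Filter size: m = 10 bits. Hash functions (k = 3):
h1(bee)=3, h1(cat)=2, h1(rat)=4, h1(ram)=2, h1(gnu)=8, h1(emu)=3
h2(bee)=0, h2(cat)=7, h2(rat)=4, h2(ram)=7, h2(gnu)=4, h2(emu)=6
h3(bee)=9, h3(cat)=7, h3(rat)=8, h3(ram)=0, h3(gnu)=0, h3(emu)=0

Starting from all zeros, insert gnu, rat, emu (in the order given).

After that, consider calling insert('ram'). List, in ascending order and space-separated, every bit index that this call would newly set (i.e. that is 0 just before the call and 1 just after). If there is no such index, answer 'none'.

Start: bits=0000000000
After insert 'gnu': sets bits 0 4 8 -> bits=1000100010
After insert 'rat': sets bits 4 8 -> bits=1000100010
After insert 'emu': sets bits 0 3 6 -> bits=1001101010
insert 'ram' would touch bits 0 2 7; currently bit0=1, bit2=0, bit7=0
Bits that are 0 among those (would change 0->1): 2 7

Answer: 2 7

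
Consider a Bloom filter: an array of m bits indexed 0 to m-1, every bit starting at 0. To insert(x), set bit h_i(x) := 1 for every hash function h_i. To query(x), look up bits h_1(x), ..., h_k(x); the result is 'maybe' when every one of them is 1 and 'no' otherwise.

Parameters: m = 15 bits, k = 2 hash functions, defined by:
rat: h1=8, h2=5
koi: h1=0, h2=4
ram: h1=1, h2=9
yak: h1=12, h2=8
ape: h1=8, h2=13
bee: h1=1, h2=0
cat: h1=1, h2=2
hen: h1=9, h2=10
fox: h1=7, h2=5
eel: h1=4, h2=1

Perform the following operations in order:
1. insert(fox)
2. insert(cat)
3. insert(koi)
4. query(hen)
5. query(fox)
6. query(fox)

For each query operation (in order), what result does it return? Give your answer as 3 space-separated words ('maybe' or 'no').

Answer: no maybe maybe

Derivation:
Start: bits=000000000000000
Op 1: insert fox -> sets bits 5 7 -> bits=000001010000000
Op 2: insert cat -> sets bits 1 2 -> bits=011001010000000
Op 3: insert koi -> sets bits 0 4 -> bits=111011010000000
Op 4: query hen -> checks bit9=0, bit10=0 (has a 0) -> no
Op 5: query fox -> checks bit5=1, bit7=1 (all 1) -> maybe
Op 6: query fox -> checks bit5=1, bit7=1 (all 1) -> maybe
Query results in order: no maybe maybe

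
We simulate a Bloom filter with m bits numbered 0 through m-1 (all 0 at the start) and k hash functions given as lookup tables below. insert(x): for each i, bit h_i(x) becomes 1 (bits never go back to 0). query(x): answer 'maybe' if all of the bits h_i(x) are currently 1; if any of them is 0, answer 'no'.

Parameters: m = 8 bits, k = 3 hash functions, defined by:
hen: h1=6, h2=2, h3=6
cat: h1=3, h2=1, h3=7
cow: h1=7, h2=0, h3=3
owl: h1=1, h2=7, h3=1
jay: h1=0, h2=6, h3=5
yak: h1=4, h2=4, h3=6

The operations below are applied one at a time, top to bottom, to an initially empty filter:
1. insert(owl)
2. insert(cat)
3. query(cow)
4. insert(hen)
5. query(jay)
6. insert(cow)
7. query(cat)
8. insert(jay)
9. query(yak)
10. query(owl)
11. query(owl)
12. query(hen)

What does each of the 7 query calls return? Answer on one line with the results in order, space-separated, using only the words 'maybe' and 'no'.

Answer: no no maybe no maybe maybe maybe

Derivation:
Start: bits=00000000
Op 1: insert owl -> sets bits 1 7 -> bits=01000001
Op 2: insert cat -> sets bits 1 3 7 -> bits=01010001
Op 3: query cow -> checks bit0=0, bit3=1, bit7=1 (has a 0) -> no
Op 4: insert hen -> sets bits 2 6 -> bits=01110011
Op 5: query jay -> checks bit0=0, bit5=0, bit6=1 (has a 0) -> no
Op 6: insert cow -> sets bits 0 3 7 -> bits=11110011
Op 7: query cat -> checks bit1=1, bit3=1, bit7=1 (all 1) -> maybe
Op 8: insert jay -> sets bits 0 5 6 -> bits=11110111
Op 9: query yak -> checks bit4=0, bit6=1 (has a 0) -> no
Op 10: query owl -> checks bit1=1, bit7=1 (all 1) -> maybe
Op 11: query owl -> checks bit1=1, bit7=1 (all 1) -> maybe
Op 12: query hen -> checks bit2=1, bit6=1 (all 1) -> maybe
Query results in order: no no maybe no maybe maybe maybe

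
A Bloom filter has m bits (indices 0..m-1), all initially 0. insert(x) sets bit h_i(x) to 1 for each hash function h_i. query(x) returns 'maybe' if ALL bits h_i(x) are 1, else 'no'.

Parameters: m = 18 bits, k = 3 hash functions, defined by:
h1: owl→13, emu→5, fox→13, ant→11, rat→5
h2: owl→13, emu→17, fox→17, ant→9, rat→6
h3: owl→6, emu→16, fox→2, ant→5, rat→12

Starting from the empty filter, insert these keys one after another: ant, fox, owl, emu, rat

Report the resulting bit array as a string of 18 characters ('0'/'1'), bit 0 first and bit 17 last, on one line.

Answer: 001001100101110011

Derivation:
Start: bits=000000000000000000
After insert 'ant': sets bits 5 9 11 -> bits=000001000101000000
After insert 'fox': sets bits 2 13 17 -> bits=001001000101010001
After insert 'owl': sets bits 6 13 -> bits=001001100101010001
After insert 'emu': sets bits 5 16 17 -> bits=001001100101010011
After insert 'rat': sets bits 5 6 12 -> bits=001001100101110011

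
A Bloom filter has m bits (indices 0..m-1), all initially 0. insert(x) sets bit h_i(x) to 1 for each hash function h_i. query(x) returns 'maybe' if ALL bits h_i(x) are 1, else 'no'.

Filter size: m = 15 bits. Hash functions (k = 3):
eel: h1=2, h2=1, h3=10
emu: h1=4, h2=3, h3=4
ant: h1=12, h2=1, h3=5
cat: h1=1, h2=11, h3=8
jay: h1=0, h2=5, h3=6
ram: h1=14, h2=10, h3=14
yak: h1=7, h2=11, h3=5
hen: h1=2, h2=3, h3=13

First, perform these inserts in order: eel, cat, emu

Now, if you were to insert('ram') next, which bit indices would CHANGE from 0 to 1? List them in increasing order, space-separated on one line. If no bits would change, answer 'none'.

Start: bits=000000000000000
After insert 'eel': sets bits 1 2 10 -> bits=011000000010000
After insert 'cat': sets bits 1 8 11 -> bits=011000001011000
After insert 'emu': sets bits 3 4 -> bits=011110001011000
insert 'ram' would touch bits 10 14; currently bit10=1, bit14=0
Bits that are 0 among those (would change 0->1): 14

Answer: 14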